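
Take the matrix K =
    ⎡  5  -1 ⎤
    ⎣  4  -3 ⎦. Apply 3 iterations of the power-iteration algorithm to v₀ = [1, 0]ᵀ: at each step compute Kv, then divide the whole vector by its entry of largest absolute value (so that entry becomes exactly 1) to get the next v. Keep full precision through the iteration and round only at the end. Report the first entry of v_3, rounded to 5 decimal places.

Kv0 = (5.000000, 4.000000); divide by 5.000000 → v1 = (1.000000, 0.800000)
Kv1 = (4.200000, 1.600000); divide by 4.200000 → v2 = (1.000000, 0.380952)
Kv2 = (4.619048, 2.857143); divide by 4.619048 → v3 = (1.000000, 0.618557)
Requested entry of v3: 97/97 = 1.00000

1.00000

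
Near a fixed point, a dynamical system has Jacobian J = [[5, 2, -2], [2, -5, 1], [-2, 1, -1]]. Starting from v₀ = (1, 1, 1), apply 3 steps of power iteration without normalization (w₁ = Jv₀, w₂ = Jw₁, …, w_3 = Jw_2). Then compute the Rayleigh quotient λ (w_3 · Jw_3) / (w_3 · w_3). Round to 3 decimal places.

w1 = Jv₀ = (5, -2, -2)
w2 = Jw1 = (25, 18, -10)
w3 = Jw2 = (181, -50, -22)
Jw3 = (849, 590, -390)
w3·Jw3 = 181·849 + (-50)·590 + (-22)·(-390) = 132749; w3·w3 = 181·181 + (-50)·(-50) + (-22)·(-22) = 35745
λ ≈ 132749/35745 = 3.714

λ ≈ 3.714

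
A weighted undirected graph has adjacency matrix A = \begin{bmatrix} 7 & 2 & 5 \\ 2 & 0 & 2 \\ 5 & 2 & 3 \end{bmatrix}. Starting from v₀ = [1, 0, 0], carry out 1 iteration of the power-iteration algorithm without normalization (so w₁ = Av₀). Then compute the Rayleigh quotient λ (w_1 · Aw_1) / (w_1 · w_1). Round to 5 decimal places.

λ ≈ 11.07692

w1 = Av₀ = (7·1 + 2·0 + 5·0; 2·1 + 0·0 + 2·0; 5·1 + 2·0 + 3·0) = (7, 2, 5)
Aw1 = (78, 24, 54)
w1·Aw1 = 7·78 + 2·24 + 5·54 = 864; w1·w1 = 7·7 + 2·2 + 5·5 = 78
λ ≈ 864/78 = 11.07692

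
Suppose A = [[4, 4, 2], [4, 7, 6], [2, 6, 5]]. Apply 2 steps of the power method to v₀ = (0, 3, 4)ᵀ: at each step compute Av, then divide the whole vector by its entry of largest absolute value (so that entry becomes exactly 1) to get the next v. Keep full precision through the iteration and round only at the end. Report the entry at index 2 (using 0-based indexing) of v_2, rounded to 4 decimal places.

0.8026

Av0 = (20.00000, 45.00000, 38.00000); divide by 45.00000 → v1 = (0.44444, 1.00000, 0.84444)
Av1 = (7.46667, 13.84444, 11.11111); divide by 13.84444 → v2 = (0.53933, 1.00000, 0.80257)
Requested entry of v2: 500/623 = 0.8026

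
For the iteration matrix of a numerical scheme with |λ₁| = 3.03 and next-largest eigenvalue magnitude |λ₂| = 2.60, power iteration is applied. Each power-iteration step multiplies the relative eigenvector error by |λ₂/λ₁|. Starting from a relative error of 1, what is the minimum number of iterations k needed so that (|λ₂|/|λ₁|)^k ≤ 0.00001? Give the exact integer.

|λ₂/λ₁| = 2.60/3.03 = 0.85809
Need k ≥ ln(0.00001) / ln(0.85809) = -11.5129 / -0.1531 ≈ 75.223
Smallest integer k satisfying the bound: 76

76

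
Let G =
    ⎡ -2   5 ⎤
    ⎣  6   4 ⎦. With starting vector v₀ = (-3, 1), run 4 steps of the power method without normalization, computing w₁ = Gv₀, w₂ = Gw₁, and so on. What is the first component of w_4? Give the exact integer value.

-3028

w1 = Gv₀ = ((-2)·(-3) + 5·1; 6·(-3) + 4·1) = (11, -14)
w2 = Gw1 = ((-2)·11 + 5·(-14); 6·11 + 4·(-14)) = (-92, 10)
w3 = Gw2 = (234, -512)
w4 = Gw3 = (-3028, -644)
The requested component of w4 is -3028.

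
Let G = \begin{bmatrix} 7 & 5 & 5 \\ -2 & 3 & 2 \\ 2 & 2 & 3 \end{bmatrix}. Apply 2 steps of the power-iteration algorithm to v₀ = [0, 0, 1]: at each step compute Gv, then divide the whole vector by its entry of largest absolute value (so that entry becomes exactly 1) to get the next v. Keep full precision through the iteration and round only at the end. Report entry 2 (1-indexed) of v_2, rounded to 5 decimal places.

Gv0 = (5.000000, 2.000000, 3.000000); divide by 5.000000 → v1 = (1.000000, 0.400000, 0.600000)
Gv1 = (12.000000, 0.400000, 4.600000); divide by 12.000000 → v2 = (1.000000, 0.033333, 0.383333)
Requested entry of v2: 2/60 = 0.03333

0.03333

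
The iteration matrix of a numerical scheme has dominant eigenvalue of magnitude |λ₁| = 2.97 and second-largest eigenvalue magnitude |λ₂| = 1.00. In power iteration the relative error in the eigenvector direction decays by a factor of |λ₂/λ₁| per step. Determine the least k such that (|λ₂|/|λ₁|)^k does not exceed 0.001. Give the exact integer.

|λ₂/λ₁| = 1.00/2.97 = 0.33670
Need k ≥ ln(0.001) / ln(0.33670) = -6.9078 / -1.0886 ≈ 6.346
Smallest integer k satisfying the bound: 7

7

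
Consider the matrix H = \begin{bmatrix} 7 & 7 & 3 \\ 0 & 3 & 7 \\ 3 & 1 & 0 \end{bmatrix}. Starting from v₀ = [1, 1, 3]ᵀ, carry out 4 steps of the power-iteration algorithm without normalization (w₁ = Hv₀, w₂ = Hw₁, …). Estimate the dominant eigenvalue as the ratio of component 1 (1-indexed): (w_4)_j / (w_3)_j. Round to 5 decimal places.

w1 = Hv₀ = (7·1 + 7·1 + 3·3; 0·1 + 3·1 + 7·3; 3·1 + 1·1 + 0·3) = (23, 24, 4)
w2 = Hw1 = (7·23 + 7·24 + 3·4; 0·23 + 3·24 + 7·4; 3·23 + 1·24 + 0·4) = (341, 100, 93)
w3 = Hw2 = (3366, 951, 1123)
w4 = Hw3 = (33588, 10714, 11049)
Ratio at component: 33588 / 3366 = 9.97861

9.97861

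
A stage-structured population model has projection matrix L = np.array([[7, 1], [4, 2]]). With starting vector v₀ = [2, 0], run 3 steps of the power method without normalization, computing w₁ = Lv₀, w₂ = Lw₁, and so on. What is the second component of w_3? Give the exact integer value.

w1 = Lv₀ = (7·2 + 1·0; 4·2 + 2·0) = (14, 8)
w2 = Lw1 = (7·14 + 1·8; 4·14 + 2·8) = (106, 72)
w3 = Lw2 = (814, 568)
The requested component of w3 is 568.

568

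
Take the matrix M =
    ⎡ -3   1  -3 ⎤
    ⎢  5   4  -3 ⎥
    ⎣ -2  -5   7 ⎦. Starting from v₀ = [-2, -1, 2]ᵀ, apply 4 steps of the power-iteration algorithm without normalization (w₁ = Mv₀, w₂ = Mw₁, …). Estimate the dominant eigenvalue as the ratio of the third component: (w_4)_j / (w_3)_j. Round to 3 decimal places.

λ ≈ 10.789

w1 = Mv₀ = (-1, -20, 23)
w2 = Mw1 = (-86, -154, 263)
w3 = Mw2 = (-685, -1835, 2783)
w4 = Mw3 = (-8129, -19114, 30026)
Ratio at component: 30026 / 2783 = 10.789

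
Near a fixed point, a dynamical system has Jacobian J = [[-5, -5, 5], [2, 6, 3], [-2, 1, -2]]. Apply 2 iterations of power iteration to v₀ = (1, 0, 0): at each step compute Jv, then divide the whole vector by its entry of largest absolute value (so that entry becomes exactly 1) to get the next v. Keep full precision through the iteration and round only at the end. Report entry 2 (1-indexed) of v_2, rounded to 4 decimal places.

Jv0 = (-5.00000, 2.00000, -2.00000); divide by -5.00000 → v1 = (1.00000, -0.40000, 0.40000)
Jv1 = (-1.00000, 0.80000, -3.20000); divide by -3.20000 → v2 = (0.31250, -0.25000, 1.00000)
Requested entry of v2: -4/16 = -0.2500

-0.2500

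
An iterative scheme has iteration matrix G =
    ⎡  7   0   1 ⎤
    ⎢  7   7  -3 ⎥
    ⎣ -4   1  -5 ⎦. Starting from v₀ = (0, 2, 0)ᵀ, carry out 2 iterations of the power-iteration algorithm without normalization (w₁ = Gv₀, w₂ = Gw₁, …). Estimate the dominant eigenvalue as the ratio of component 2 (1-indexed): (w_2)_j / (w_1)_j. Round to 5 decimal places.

λ ≈ 6.57143

w1 = Gv₀ = (0, 14, 2)
w2 = Gw1 = (2, 92, 4)
Ratio at component: 92 / 14 = 6.57143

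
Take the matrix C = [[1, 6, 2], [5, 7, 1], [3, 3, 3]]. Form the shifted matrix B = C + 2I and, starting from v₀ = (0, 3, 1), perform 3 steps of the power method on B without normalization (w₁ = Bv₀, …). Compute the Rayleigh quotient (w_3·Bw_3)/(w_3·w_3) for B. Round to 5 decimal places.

B = C + 2I has rows (3, 6, 2); (5, 9, 1); (3, 3, 5)
w1 = Bv₀ = (20, 28, 14)
w2 = Bw1 = (256, 366, 214)
w3 = Bw2 = (3392, 4788, 2936)
Bw3 = (44776, 62988, 39220)
w3·Bw3 = 568616656; w3·w3 = 43050704; μ ≈ 568616656/43050704 = 13.20807

μ ≈ 13.20807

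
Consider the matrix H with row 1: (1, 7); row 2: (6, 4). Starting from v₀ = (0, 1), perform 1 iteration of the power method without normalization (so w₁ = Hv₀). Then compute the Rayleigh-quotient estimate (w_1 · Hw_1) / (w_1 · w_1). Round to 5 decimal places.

7.33846

w1 = Hv₀ = (1·0 + 7·1; 6·0 + 4·1) = (7, 4)
Hw1 = (35, 58)
w1·Hw1 = 7·35 + 4·58 = 477; w1·w1 = 7·7 + 4·4 = 65
λ ≈ 477/65 = 7.33846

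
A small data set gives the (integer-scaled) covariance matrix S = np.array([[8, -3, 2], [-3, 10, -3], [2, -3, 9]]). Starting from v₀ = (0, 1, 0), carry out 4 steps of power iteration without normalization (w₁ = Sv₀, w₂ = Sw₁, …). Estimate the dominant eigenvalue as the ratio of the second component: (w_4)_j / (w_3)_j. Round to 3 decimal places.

w1 = Sv₀ = (8·0 + (-3)·1 + 2·0; (-3)·0 + 10·1 + (-3)·0; 2·0 + (-3)·1 + 9·0) = (-3, 10, -3)
w2 = Sw1 = (8·(-3) + (-3)·10 + 2·(-3); (-3)·(-3) + 10·10 + (-3)·(-3); 2·(-3) + (-3)·10 + 9·(-3)) = (-60, 118, -63)
w3 = Sw2 = (-960, 1549, -1041)
w4 = Sw3 = (-14409, 21493, -15936)
Ratio at component: 21493 / 1549 = 13.875

13.875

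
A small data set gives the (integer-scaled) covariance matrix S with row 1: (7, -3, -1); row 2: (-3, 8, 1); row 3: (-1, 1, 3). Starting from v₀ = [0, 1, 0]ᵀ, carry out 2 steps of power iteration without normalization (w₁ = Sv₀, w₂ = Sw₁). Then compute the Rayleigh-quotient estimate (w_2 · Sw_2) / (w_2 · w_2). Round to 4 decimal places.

λ ≈ 10.6564

w1 = Sv₀ = (7·0 + (-3)·1 + (-1)·0; (-3)·0 + 8·1 + 1·0; (-1)·0 + 1·1 + 3·0) = (-3, 8, 1)
w2 = Sw1 = (7·(-3) + (-3)·8 + (-1)·1; (-3)·(-3) + 8·8 + 1·1; (-1)·(-3) + 1·8 + 3·1) = (-46, 74, 14)
Sw2 = (-558, 744, 162)
w2·Sw2 = (-46)·(-558) + 74·744 + 14·162 = 82992; w2·w2 = (-46)·(-46) + 74·74 + 14·14 = 7788
λ ≈ 82992/7788 = 10.6564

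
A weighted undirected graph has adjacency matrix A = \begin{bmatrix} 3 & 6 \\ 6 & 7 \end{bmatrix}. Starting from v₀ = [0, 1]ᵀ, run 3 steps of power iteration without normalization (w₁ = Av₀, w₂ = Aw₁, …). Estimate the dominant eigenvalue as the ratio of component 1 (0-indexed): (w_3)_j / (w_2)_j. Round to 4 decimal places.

w1 = Av₀ = (6, 7)
w2 = Aw1 = (60, 85)
w3 = Aw2 = (690, 955)
Ratio at component: 955 / 85 = 11.2353

λ ≈ 11.2353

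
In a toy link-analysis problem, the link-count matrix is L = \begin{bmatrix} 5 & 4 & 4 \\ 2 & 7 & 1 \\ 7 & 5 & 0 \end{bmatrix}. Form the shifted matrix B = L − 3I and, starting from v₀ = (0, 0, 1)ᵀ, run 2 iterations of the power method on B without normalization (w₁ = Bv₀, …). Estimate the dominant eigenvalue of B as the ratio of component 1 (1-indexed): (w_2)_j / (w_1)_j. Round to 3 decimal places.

B = L − 3I has rows (2, 4, 4); (2, 4, 1); (7, 5, -3)
w1 = Bv₀ = (2·0 + 4·0 + 4·1; 2·0 + 4·0 + 1·1; 7·0 + 5·0 + (-3)·1) = (4, 1, -3)
w2 = Bw1 = (2·4 + 4·1 + 4·(-3); 2·4 + 4·1 + 1·(-3); 7·4 + 5·1 + (-3)·(-3)) = (0, 9, 42)
Ratio: 0/4 = 0.000

μ ≈ 0.000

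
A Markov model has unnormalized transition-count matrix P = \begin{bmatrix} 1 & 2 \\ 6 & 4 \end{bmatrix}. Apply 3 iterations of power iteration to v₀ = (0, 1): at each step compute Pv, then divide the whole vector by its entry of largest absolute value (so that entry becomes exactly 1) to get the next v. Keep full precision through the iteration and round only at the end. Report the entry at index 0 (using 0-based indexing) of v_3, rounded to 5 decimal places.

0.38372

Pv0 = (2.000000, 4.000000); divide by 4.000000 → v1 = (0.500000, 1.000000)
Pv1 = (2.500000, 7.000000); divide by 7.000000 → v2 = (0.357143, 1.000000)
Pv2 = (2.357143, 6.142857); divide by 6.142857 → v3 = (0.383721, 1.000000)
Requested entry of v3: 66/172 = 0.38372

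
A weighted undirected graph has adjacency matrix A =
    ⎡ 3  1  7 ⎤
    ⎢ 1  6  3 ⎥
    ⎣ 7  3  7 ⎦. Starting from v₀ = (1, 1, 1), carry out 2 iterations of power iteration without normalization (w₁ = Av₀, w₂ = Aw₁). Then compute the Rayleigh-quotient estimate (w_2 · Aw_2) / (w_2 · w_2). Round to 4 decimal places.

λ ≈ 13.4820

w1 = Av₀ = (3·1 + 1·1 + 7·1; 1·1 + 6·1 + 3·1; 7·1 + 3·1 + 7·1) = (11, 10, 17)
w2 = Aw1 = (3·11 + 1·10 + 7·17; 1·11 + 6·10 + 3·17; 7·11 + 3·10 + 7·17) = (162, 122, 226)
Aw2 = (2190, 1572, 3082)
w2·Aw2 = 162·2190 + 122·1572 + 226·3082 = 1243096; w2·w2 = 162·162 + 122·122 + 226·226 = 92204
λ ≈ 1243096/92204 = 13.4820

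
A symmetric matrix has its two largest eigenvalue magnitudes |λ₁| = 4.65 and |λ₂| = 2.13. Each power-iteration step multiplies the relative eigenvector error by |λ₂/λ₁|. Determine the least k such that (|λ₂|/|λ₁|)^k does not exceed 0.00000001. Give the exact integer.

24

|λ₂/λ₁| = 2.13/4.65 = 0.45806
Need k ≥ ln(0.00000001) / ln(0.45806) = -18.4207 / -0.7807 ≈ 23.594
Smallest integer k satisfying the bound: 24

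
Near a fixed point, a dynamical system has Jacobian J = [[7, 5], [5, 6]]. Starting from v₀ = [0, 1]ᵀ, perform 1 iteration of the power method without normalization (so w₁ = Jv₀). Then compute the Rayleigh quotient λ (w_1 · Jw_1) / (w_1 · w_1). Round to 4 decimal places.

λ ≈ 11.3279

w1 = Jv₀ = (7·0 + 5·1; 5·0 + 6·1) = (5, 6)
Jw1 = (65, 61)
w1·Jw1 = 5·65 + 6·61 = 691; w1·w1 = 5·5 + 6·6 = 61
λ ≈ 691/61 = 11.3279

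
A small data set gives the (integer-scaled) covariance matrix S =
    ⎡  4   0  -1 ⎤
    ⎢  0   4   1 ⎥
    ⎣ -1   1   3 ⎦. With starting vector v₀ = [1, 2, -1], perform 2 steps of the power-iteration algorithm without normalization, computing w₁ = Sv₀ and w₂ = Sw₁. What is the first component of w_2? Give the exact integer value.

22

w1 = Sv₀ = (5, 7, -2)
w2 = Sw1 = (22, 26, -4)
The requested component of w2 is 22.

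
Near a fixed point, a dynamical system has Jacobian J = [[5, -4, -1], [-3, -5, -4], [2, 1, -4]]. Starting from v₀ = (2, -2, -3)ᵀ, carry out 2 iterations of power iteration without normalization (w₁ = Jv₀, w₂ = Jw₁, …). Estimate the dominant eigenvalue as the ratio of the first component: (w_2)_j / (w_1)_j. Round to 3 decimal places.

1.286

w1 = Jv₀ = (5·2 + (-4)·(-2) + (-1)·(-3); (-3)·2 + (-5)·(-2) + (-4)·(-3); 2·2 + 1·(-2) + (-4)·(-3)) = (21, 16, 14)
w2 = Jw1 = (5·21 + (-4)·16 + (-1)·14; (-3)·21 + (-5)·16 + (-4)·14; 2·21 + 1·16 + (-4)·14) = (27, -199, 2)
Ratio at component: 27 / 21 = 1.286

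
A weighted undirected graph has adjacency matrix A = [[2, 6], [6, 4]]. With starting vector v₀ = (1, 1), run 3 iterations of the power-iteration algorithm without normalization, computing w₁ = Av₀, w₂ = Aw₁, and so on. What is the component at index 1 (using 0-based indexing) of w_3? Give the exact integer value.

w1 = Av₀ = (2·1 + 6·1; 6·1 + 4·1) = (8, 10)
w2 = Aw1 = (2·8 + 6·10; 6·8 + 4·10) = (76, 88)
w3 = Aw2 = (680, 808)
The requested component of w3 is 808.

808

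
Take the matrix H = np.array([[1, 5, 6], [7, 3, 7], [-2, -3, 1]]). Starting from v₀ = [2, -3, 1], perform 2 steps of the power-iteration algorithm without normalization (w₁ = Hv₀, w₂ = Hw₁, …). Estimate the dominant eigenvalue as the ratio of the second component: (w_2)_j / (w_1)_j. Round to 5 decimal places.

λ ≈ 2.41667

w1 = Hv₀ = (1·2 + 5·(-3) + 6·1; 7·2 + 3·(-3) + 7·1; (-2)·2 + (-3)·(-3) + 1·1) = (-7, 12, 6)
w2 = Hw1 = (1·(-7) + 5·12 + 6·6; 7·(-7) + 3·12 + 7·6; (-2)·(-7) + (-3)·12 + 1·6) = (89, 29, -16)
Ratio at component: 29 / 12 = 2.41667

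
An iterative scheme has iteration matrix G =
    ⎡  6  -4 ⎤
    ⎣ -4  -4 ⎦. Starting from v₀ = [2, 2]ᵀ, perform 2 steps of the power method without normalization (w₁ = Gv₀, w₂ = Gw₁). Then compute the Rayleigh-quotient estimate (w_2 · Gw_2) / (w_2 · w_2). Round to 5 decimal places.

λ ≈ 0.34395

w1 = Gv₀ = (6·2 + (-4)·2; (-4)·2 + (-4)·2) = (4, -16)
w2 = Gw1 = (6·4 + (-4)·(-16); (-4)·4 + (-4)·(-16)) = (88, 48)
Gw2 = (336, -544)
w2·Gw2 = 88·336 + 48·(-544) = 3456; w2·w2 = 88·88 + 48·48 = 10048
λ ≈ 3456/10048 = 0.34395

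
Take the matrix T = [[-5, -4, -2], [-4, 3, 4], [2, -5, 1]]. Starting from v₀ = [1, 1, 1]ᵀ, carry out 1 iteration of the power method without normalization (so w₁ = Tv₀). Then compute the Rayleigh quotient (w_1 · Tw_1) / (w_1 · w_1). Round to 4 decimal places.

-2.2687

w1 = Tv₀ = ((-5)·1 + (-4)·1 + (-2)·1; (-4)·1 + 3·1 + 4·1; 2·1 + (-5)·1 + 1·1) = (-11, 3, -2)
Tw1 = (47, 45, -39)
w1·Tw1 = (-11)·47 + 3·45 + (-2)·(-39) = -304; w1·w1 = (-11)·(-11) + 3·3 + (-2)·(-2) = 134
λ ≈ -304/134 = -2.2687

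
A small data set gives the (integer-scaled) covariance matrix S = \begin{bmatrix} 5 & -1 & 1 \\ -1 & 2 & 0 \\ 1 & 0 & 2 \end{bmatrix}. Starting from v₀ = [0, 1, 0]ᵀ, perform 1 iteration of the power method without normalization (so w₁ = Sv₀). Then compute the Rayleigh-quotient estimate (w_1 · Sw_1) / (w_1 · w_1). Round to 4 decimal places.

w1 = Sv₀ = (-1, 2, 0)
Sw1 = (-7, 5, -1)
w1·Sw1 = (-1)·(-7) + 2·5 + 0·(-1) = 17; w1·w1 = (-1)·(-1) + 2·2 + 0·0 = 5
λ ≈ 17/5 = 3.4000

λ ≈ 3.4000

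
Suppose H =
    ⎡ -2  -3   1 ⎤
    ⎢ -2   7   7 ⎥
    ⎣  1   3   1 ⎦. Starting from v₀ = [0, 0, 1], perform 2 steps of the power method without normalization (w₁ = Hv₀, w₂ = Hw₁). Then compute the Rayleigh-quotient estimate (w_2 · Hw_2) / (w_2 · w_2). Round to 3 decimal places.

w1 = Hv₀ = (1, 7, 1)
w2 = Hw1 = (-22, 54, 23)
Hw2 = (-95, 583, 163)
w2·Hw2 = (-22)·(-95) + 54·583 + 23·163 = 37321; w2·w2 = (-22)·(-22) + 54·54 + 23·23 = 3929
λ ≈ 37321/3929 = 9.499

λ ≈ 9.499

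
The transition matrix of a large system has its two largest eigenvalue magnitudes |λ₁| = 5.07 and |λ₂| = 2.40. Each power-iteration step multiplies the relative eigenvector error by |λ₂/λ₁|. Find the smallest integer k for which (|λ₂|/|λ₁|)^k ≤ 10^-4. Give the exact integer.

13

|λ₂/λ₁| = 2.40/5.07 = 0.47337
Need k ≥ ln(10^-4) / ln(0.47337) = -9.2103 / -0.7479 ≈ 12.315
Smallest integer k satisfying the bound: 13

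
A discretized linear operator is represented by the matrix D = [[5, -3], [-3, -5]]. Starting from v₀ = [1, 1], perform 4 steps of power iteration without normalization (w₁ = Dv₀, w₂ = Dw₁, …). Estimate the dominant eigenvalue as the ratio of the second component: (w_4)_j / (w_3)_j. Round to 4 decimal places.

-4.2500

w1 = Dv₀ = (5·1 + (-3)·1; (-3)·1 + (-5)·1) = (2, -8)
w2 = Dw1 = (5·2 + (-3)·(-8); (-3)·2 + (-5)·(-8)) = (34, 34)
w3 = Dw2 = (68, -272)
w4 = Dw3 = (1156, 1156)
Ratio at component: 1156 / -272 = -4.2500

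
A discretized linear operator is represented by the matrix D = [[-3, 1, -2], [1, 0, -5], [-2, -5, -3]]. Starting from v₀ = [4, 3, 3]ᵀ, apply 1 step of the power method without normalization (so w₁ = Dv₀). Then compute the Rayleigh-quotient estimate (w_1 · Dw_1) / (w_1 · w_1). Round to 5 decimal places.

w1 = Dv₀ = ((-3)·4 + 1·3 + (-2)·3; 1·4 + 0·3 + (-5)·3; (-2)·4 + (-5)·3 + (-3)·3) = (-15, -11, -32)
Dw1 = (98, 145, 181)
w1·Dw1 = (-15)·98 + (-11)·145 + (-32)·181 = -8857; w1·w1 = (-15)·(-15) + (-11)·(-11) + (-32)·(-32) = 1370
λ ≈ -8857/1370 = -6.46496

-6.46496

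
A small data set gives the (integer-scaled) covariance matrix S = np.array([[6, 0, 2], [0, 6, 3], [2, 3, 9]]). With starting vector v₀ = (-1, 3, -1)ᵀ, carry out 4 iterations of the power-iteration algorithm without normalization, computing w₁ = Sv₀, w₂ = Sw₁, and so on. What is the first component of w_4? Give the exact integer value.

-1246

w1 = Sv₀ = (-8, 15, -2)
w2 = Sw1 = (-52, 84, 11)
w3 = Sw2 = (-290, 537, 247)
w4 = Sw3 = (-1246, 3963, 3254)
The requested component of w4 is -1246.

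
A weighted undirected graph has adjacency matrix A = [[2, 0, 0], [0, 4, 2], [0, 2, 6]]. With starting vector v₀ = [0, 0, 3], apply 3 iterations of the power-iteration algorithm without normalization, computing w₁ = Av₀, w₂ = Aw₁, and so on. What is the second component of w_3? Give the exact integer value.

480

w1 = Av₀ = (0, 6, 18)
w2 = Aw1 = (0, 60, 120)
w3 = Aw2 = (0, 480, 840)
The requested component of w3 is 480.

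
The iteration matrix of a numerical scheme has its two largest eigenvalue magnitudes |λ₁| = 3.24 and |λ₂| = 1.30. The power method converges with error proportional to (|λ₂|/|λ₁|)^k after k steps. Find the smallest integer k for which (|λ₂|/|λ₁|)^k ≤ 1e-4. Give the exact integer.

11

|λ₂/λ₁| = 1.30/3.24 = 0.40123
Need k ≥ ln(1e-4) / ln(0.40123) = -9.2103 / -0.9132 ≈ 10.086
Smallest integer k satisfying the bound: 11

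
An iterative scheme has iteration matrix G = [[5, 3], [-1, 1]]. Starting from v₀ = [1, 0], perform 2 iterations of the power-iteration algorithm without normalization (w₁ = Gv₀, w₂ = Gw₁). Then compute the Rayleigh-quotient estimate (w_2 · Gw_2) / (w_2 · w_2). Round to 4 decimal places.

λ ≈ 4.2154

w1 = Gv₀ = (5·1 + 3·0; (-1)·1 + 1·0) = (5, -1)
w2 = Gw1 = (5·5 + 3·(-1); (-1)·5 + 1·(-1)) = (22, -6)
Gw2 = (92, -28)
w2·Gw2 = 22·92 + (-6)·(-28) = 2192; w2·w2 = 22·22 + (-6)·(-6) = 520
λ ≈ 2192/520 = 4.2154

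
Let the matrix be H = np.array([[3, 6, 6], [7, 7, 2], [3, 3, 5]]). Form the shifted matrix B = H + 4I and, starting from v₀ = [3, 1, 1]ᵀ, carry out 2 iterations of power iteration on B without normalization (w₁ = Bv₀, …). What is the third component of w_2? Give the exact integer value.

B = H + 4I has rows (7, 6, 6); (7, 11, 2); (3, 3, 9)
w1 = Bv₀ = (7·3 + 6·1 + 6·1; 7·3 + 11·1 + 2·1; 3·3 + 3·1 + 9·1) = (33, 34, 21)
w2 = Bw1 = (7·33 + 6·34 + 6·21; 7·33 + 11·34 + 2·21; 3·33 + 3·34 + 9·21) = (561, 647, 390)
Requested component of w2: 390

390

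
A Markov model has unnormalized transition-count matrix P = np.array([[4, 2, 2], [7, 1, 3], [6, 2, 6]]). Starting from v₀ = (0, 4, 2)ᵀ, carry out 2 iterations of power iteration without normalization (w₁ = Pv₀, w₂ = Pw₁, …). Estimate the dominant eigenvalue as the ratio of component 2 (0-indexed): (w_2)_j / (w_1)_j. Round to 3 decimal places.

w1 = Pv₀ = (4·0 + 2·4 + 2·2; 7·0 + 1·4 + 3·2; 6·0 + 2·4 + 6·2) = (12, 10, 20)
w2 = Pw1 = (4·12 + 2·10 + 2·20; 7·12 + 1·10 + 3·20; 6·12 + 2·10 + 6·20) = (108, 154, 212)
Ratio at component: 212 / 20 = 10.600

10.600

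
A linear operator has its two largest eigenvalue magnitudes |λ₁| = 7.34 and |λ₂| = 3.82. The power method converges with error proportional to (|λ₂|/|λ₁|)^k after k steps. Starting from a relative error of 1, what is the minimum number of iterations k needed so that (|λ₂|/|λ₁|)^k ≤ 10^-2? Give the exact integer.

|λ₂/λ₁| = 3.82/7.34 = 0.52044
Need k ≥ ln(10^-2) / ln(0.52044) = -4.6052 / -0.6531 ≈ 7.051
Smallest integer k satisfying the bound: 8

8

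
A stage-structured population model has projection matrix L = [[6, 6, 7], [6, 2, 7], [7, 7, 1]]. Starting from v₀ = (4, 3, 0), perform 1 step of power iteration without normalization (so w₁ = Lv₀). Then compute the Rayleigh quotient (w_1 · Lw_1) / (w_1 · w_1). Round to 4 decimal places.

w1 = Lv₀ = (6·4 + 6·3 + 7·0; 6·4 + 2·3 + 7·0; 7·4 + 7·3 + 1·0) = (42, 30, 49)
Lw1 = (775, 655, 553)
w1·Lw1 = 42·775 + 30·655 + 49·553 = 79297; w1·w1 = 42·42 + 30·30 + 49·49 = 5065
λ ≈ 79297/5065 = 15.6559

λ ≈ 15.6559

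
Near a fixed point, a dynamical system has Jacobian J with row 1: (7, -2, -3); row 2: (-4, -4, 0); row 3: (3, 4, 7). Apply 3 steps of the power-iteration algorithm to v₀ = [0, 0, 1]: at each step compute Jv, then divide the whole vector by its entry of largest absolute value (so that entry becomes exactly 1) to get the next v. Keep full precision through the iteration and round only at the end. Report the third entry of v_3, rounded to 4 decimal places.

-0.4612

Jv0 = (-3.00000, 0.00000, 7.00000); divide by 7.00000 → v1 = (-0.42857, 0.00000, 1.00000)
Jv1 = (-6.00000, 1.71429, 5.71429); divide by -6.00000 → v2 = (1.00000, -0.28571, -0.95238)
Jv2 = (10.42857, -2.85714, -4.80952); divide by 10.42857 → v3 = (1.00000, -0.27397, -0.46119)
Requested entry of v3: 202/-438 = -0.4612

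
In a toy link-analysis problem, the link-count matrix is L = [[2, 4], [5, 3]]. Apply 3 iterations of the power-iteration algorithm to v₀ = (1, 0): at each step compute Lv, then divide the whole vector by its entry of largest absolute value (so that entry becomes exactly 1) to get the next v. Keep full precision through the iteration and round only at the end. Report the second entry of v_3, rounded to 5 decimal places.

Lv0 = (2.000000, 5.000000); divide by 5.000000 → v1 = (0.400000, 1.000000)
Lv1 = (4.800000, 5.000000); divide by 5.000000 → v2 = (0.960000, 1.000000)
Lv2 = (5.920000, 7.800000); divide by 7.800000 → v3 = (0.758974, 1.000000)
Requested entry of v3: 195/195 = 1.00000

1.00000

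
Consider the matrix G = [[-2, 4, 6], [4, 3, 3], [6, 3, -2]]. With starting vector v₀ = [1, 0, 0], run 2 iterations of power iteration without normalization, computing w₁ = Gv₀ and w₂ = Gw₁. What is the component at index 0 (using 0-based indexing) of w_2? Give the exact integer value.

56

w1 = Gv₀ = ((-2)·1 + 4·0 + 6·0; 4·1 + 3·0 + 3·0; 6·1 + 3·0 + (-2)·0) = (-2, 4, 6)
w2 = Gw1 = ((-2)·(-2) + 4·4 + 6·6; 4·(-2) + 3·4 + 3·6; 6·(-2) + 3·4 + (-2)·6) = (56, 22, -12)
The requested component of w2 is 56.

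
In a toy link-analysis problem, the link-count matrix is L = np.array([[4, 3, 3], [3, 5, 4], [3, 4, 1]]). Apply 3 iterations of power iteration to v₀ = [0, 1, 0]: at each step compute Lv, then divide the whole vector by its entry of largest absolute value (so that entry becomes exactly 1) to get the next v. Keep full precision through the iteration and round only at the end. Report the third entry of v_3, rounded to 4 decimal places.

Lv0 = (3.00000, 5.00000, 4.00000); divide by 5.00000 → v1 = (0.60000, 1.00000, 0.80000)
Lv1 = (7.80000, 10.00000, 6.60000); divide by 10.00000 → v2 = (0.78000, 1.00000, 0.66000)
Lv2 = (8.10000, 9.98000, 7.00000); divide by 9.98000 → v3 = (0.81162, 1.00000, 0.70140)
Requested entry of v3: 350/499 = 0.7014

0.7014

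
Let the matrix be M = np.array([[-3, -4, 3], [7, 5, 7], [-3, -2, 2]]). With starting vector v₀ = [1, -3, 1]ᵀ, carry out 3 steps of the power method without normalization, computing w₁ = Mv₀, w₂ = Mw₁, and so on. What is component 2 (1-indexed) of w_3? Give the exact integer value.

w1 = Mv₀ = ((-3)·1 + (-4)·(-3) + 3·1; 7·1 + 5·(-3) + 7·1; (-3)·1 + (-2)·(-3) + 2·1) = (12, -1, 5)
w2 = Mw1 = ((-3)·12 + (-4)·(-1) + 3·5; 7·12 + 5·(-1) + 7·5; (-3)·12 + (-2)·(-1) + 2·5) = (-17, 114, -24)
w3 = Mw2 = (-477, 283, -225)
The requested component of w3 is 283.

283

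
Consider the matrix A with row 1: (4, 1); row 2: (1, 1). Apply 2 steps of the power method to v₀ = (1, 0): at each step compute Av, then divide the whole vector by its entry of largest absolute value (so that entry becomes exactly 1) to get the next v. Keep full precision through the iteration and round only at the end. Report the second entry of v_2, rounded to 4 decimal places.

0.2941

Av0 = (4.00000, 1.00000); divide by 4.00000 → v1 = (1.00000, 0.25000)
Av1 = (4.25000, 1.25000); divide by 4.25000 → v2 = (1.00000, 0.29412)
Requested entry of v2: 5/17 = 0.2941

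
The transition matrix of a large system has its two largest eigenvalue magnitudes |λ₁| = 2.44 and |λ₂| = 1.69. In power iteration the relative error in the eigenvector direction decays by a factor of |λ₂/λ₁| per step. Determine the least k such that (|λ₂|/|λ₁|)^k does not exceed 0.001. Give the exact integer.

19

|λ₂/λ₁| = 1.69/2.44 = 0.69262
Need k ≥ ln(0.001) / ln(0.69262) = -6.9078 / -0.3673 ≈ 18.808
Smallest integer k satisfying the bound: 19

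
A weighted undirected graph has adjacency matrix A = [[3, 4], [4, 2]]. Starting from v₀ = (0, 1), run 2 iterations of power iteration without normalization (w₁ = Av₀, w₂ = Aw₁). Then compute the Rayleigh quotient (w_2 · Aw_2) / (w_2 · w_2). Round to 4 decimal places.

6.5000

w1 = Av₀ = (4, 2)
w2 = Aw1 = (20, 20)
Aw2 = (140, 120)
w2·Aw2 = 20·140 + 20·120 = 5200; w2·w2 = 20·20 + 20·20 = 800
λ ≈ 5200/800 = 6.5000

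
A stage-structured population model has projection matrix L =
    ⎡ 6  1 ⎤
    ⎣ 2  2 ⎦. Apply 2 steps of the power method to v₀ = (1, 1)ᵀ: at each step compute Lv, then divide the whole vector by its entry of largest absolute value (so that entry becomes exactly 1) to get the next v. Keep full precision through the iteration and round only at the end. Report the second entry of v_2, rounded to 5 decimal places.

Lv0 = (7.000000, 4.000000); divide by 7.000000 → v1 = (1.000000, 0.571429)
Lv1 = (6.571429, 3.142857); divide by 6.571429 → v2 = (1.000000, 0.478261)
Requested entry of v2: 22/46 = 0.47826

0.47826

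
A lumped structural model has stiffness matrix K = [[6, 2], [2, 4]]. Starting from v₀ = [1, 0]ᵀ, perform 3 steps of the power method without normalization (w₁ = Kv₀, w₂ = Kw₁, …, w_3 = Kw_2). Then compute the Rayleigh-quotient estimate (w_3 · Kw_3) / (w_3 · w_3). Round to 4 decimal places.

w1 = Kv₀ = (6·1 + 2·0; 2·1 + 4·0) = (6, 2)
w2 = Kw1 = (6·6 + 2·2; 2·6 + 4·2) = (40, 20)
w3 = Kw2 = (280, 160)
Kw3 = (2000, 1200)
w3·Kw3 = 280·2000 + 160·1200 = 752000; w3·w3 = 280·280 + 160·160 = 104000
λ ≈ 752000/104000 = 7.2308

λ ≈ 7.2308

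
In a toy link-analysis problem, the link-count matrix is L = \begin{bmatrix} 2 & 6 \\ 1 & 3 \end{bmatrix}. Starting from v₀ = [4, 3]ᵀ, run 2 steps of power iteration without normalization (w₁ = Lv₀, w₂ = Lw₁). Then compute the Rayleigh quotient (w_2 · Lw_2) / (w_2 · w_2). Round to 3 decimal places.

w1 = Lv₀ = (26, 13)
w2 = Lw1 = (130, 65)
Lw2 = (650, 325)
w2·Lw2 = 130·650 + 65·325 = 105625; w2·w2 = 130·130 + 65·65 = 21125
λ ≈ 105625/21125 = 5.000

5.000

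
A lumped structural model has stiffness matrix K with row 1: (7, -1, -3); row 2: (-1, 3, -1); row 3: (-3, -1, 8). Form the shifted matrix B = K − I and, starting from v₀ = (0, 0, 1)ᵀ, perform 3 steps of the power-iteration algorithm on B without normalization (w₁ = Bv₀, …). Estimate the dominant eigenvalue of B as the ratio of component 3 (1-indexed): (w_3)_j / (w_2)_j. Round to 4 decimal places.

B = K − I has rows (6, -1, -3); (-1, 2, -1); (-3, -1, 7)
w1 = Bv₀ = (6·0 + (-1)·0 + (-3)·1; (-1)·0 + 2·0 + (-1)·1; (-3)·0 + (-1)·0 + 7·1) = (-3, -1, 7)
w2 = Bw1 = (6·(-3) + (-1)·(-1) + (-3)·7; (-1)·(-3) + 2·(-1) + (-1)·7; (-3)·(-3) + (-1)·(-1) + 7·7) = (-38, -6, 59)
w3 = Bw2 = (-399, -33, 533)
Ratio: 533/59 = 9.0339

9.0339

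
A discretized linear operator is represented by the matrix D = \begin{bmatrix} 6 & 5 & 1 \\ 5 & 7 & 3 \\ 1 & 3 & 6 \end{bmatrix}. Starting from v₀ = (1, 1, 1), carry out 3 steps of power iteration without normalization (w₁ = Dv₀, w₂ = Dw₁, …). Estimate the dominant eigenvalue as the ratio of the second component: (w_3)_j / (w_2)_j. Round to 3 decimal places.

w1 = Dv₀ = (12, 15, 10)
w2 = Dw1 = (157, 195, 117)
w3 = Dw2 = (2034, 2501, 1444)
Ratio at component: 2501 / 195 = 12.826

12.826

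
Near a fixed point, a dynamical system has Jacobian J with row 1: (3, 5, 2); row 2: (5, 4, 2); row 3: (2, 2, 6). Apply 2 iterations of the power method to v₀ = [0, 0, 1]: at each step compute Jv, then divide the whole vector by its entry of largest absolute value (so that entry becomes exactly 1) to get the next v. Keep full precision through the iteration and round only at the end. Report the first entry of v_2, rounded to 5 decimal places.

Jv0 = (2.000000, 2.000000, 6.000000); divide by 6.000000 → v1 = (0.333333, 0.333333, 1.000000)
Jv1 = (4.666667, 5.000000, 7.333333); divide by 7.333333 → v2 = (0.636364, 0.681818, 1.000000)
Requested entry of v2: 28/44 = 0.63636

0.63636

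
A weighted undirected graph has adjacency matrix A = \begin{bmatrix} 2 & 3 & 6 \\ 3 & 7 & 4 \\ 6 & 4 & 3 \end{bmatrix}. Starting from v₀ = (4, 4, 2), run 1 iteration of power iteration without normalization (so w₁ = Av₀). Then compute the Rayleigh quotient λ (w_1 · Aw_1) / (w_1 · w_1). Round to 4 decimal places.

w1 = Av₀ = (2·4 + 3·4 + 6·2; 3·4 + 7·4 + 4·2; 6·4 + 4·4 + 3·2) = (32, 48, 46)
Aw1 = (484, 616, 522)
w1·Aw1 = 32·484 + 48·616 + 46·522 = 69068; w1·w1 = 32·32 + 48·48 + 46·46 = 5444
λ ≈ 69068/5444 = 12.6870

λ ≈ 12.6870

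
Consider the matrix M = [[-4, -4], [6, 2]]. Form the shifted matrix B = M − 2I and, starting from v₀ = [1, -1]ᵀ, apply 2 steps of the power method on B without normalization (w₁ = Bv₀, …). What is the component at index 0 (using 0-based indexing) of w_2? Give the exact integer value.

-12

B = M − 2I has rows (-6, -4); (6, 0)
w1 = Bv₀ = ((-6)·1 + (-4)·(-1); 6·1 + 0·(-1)) = (-2, 6)
w2 = Bw1 = ((-6)·(-2) + (-4)·6; 6·(-2) + 0·6) = (-12, -12)
Requested component of w2: -12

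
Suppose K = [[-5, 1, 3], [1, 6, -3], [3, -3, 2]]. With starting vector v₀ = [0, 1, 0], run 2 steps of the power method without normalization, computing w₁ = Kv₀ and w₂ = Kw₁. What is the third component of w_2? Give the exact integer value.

-21

w1 = Kv₀ = (1, 6, -3)
w2 = Kw1 = (-8, 46, -21)
The requested component of w2 is -21.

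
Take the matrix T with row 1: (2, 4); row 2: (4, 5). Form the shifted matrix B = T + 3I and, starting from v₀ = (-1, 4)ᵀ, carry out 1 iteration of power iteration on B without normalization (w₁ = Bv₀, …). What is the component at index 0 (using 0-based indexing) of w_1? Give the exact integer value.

B = T + 3I has rows (5, 4); (4, 8)
w1 = Bv₀ = (5·(-1) + 4·4; 4·(-1) + 8·4) = (11, 28)
Requested component of w1: 11

11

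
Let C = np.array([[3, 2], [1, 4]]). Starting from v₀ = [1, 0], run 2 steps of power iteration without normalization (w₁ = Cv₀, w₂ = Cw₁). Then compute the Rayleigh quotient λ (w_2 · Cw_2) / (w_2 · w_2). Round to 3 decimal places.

w1 = Cv₀ = (3·1 + 2·0; 1·1 + 4·0) = (3, 1)
w2 = Cw1 = (3·3 + 2·1; 1·3 + 4·1) = (11, 7)
Cw2 = (47, 39)
w2·Cw2 = 11·47 + 7·39 = 790; w2·w2 = 11·11 + 7·7 = 170
λ ≈ 790/170 = 4.647

4.647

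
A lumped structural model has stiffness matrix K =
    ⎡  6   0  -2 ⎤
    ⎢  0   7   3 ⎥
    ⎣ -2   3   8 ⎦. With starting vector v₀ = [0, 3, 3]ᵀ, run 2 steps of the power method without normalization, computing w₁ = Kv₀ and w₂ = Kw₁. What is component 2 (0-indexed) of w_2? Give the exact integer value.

366

w1 = Kv₀ = (-6, 30, 33)
w2 = Kw1 = (-102, 309, 366)
The requested component of w2 is 366.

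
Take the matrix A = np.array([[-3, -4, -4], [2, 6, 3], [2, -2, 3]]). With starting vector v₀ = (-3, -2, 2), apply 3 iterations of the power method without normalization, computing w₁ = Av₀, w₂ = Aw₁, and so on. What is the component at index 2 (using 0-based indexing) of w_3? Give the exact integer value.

w1 = Av₀ = (9, -12, 4)
w2 = Aw1 = (5, -42, 54)
w3 = Aw2 = (-63, -80, 256)
The requested component of w3 is 256.

256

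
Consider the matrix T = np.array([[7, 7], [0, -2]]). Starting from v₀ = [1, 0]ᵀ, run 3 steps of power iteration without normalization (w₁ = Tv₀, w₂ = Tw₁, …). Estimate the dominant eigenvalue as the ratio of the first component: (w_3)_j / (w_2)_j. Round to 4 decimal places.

7.0000

w1 = Tv₀ = (7·1 + 7·0; 0·1 + (-2)·0) = (7, 0)
w2 = Tw1 = (7·7 + 7·0; 0·7 + (-2)·0) = (49, 0)
w3 = Tw2 = (343, 0)
Ratio at component: 343 / 49 = 7.0000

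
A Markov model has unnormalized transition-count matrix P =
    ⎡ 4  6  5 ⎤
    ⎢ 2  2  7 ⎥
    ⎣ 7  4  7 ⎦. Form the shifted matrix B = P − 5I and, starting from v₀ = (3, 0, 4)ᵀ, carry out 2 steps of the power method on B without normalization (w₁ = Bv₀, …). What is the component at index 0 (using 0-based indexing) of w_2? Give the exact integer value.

B = P − 5I has rows (-1, 6, 5); (2, -3, 7); (7, 4, 2)
w1 = Bv₀ = (17, 34, 29)
w2 = Bw1 = (332, 135, 313)
Requested component of w2: 332

332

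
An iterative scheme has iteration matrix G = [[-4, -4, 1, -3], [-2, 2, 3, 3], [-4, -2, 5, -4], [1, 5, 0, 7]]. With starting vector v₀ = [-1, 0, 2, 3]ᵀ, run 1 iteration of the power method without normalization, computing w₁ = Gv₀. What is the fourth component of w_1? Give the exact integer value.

w1 = Gv₀ = (-3, 17, 2, 20)
The requested component of w1 is 20.

20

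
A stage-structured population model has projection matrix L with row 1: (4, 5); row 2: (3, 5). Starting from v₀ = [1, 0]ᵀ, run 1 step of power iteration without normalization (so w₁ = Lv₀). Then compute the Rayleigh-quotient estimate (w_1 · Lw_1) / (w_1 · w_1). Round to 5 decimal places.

w1 = Lv₀ = (4·1 + 5·0; 3·1 + 5·0) = (4, 3)
Lw1 = (31, 27)
w1·Lw1 = 4·31 + 3·27 = 205; w1·w1 = 4·4 + 3·3 = 25
λ ≈ 205/25 = 8.20000

λ ≈ 8.20000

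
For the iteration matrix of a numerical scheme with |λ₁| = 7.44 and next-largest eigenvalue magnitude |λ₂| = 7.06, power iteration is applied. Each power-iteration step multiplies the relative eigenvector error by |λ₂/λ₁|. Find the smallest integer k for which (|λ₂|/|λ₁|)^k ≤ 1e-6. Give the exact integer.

264

|λ₂/λ₁| = 7.06/7.44 = 0.94892
Need k ≥ ln(1e-6) / ln(0.94892) = -13.8155 / -0.0524 ≈ 263.525
Smallest integer k satisfying the bound: 264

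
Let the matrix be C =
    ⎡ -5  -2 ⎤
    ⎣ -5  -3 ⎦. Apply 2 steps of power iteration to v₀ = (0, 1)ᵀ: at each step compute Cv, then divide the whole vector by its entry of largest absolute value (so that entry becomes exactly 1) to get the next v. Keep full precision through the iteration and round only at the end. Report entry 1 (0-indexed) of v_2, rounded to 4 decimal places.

Cv0 = (-2.00000, -3.00000); divide by -3.00000 → v1 = (0.66667, 1.00000)
Cv1 = (-5.33333, -6.33333); divide by -6.33333 → v2 = (0.84211, 1.00000)
Requested entry of v2: 19/19 = 1.0000

1.0000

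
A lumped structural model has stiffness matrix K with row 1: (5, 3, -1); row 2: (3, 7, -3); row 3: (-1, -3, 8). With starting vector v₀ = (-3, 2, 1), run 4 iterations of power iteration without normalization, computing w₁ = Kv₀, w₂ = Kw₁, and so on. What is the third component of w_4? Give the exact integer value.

w1 = Kv₀ = (5·(-3) + 3·2 + (-1)·1; 3·(-3) + 7·2 + (-3)·1; (-1)·(-3) + (-3)·2 + 8·1) = (-10, 2, 5)
w2 = Kw1 = (5·(-10) + 3·2 + (-1)·5; 3·(-10) + 7·2 + (-3)·5; (-1)·(-10) + (-3)·2 + 8·5) = (-49, -31, 44)
w3 = Kw2 = (-382, -496, 494)
w4 = Kw3 = (-3892, -6100, 5822)
The requested component of w4 is 5822.

5822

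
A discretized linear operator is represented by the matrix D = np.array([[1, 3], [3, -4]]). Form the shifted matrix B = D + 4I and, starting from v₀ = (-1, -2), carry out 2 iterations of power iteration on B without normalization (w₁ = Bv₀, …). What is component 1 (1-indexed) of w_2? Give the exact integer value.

B = D + 4I has rows (5, 3); (3, 0)
w1 = Bv₀ = (-11, -3)
w2 = Bw1 = (-64, -33)
Requested component of w2: -64

-64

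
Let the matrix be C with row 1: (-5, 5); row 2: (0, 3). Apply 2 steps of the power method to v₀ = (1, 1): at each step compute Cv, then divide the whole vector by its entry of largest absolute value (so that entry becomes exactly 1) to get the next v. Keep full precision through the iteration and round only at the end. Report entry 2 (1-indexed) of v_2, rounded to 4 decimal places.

Cv0 = (0.00000, 3.00000); divide by 3.00000 → v1 = (0.00000, 1.00000)
Cv1 = (5.00000, 3.00000); divide by 5.00000 → v2 = (1.00000, 0.60000)
Requested entry of v2: 9/15 = 0.6000

0.6000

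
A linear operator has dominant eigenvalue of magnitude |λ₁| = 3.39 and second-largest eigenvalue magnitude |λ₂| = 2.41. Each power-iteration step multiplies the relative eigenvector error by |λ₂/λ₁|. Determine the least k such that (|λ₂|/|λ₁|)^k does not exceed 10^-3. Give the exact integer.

|λ₂/λ₁| = 2.41/3.39 = 0.71091
Need k ≥ ln(10^-3) / ln(0.71091) = -6.9078 / -0.3412 ≈ 20.245
Smallest integer k satisfying the bound: 21

21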